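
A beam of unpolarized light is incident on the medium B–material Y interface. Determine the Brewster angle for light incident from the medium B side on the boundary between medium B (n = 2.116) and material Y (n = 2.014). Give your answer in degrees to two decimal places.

θ_B ≈ 43.59°

At Brewster's angle the reflected and refracted rays are perpendicular, which with Snell's law gives tan θ_B = n₂/n₁.
Here n₂/n₁ = 2.014/2.116 = 0.9518, and Brewster's law gives tan θ_B = n₂/n₁. Taking the arctangent, θ_B = 43.59°.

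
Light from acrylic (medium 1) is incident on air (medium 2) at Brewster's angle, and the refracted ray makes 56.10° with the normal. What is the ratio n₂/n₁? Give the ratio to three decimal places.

n₂/n₁ ≈ 0.672

At Brewster incidence θ_B = 90° − θ_t = 90° − 56.10° = 33.90°.
Then n₂/n₁ = tan θ_B = tan 33.90° = 0.672.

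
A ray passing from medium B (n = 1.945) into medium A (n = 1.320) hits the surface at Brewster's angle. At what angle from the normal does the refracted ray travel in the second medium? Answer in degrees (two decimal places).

θ_t ≈ 55.84°

First find Brewster's angle: tan θ_B = 1.320/1.945 = 0.6787, giving θ_B = 34.16°.
The refracted ray is perpendicular to the reflected ray, so θ_t = 90° − θ_B = 55.84°.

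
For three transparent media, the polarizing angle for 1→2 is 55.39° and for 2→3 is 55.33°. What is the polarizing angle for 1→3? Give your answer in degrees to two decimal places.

tan θ_B(1→2) = n₂/n₁ = tan 55.39° = 1.4490.
tan θ_B(2→3) = n₃/n₂ = tan 55.33° = 1.4458.
So n₃/n₁ = (n₂/n₁)(n₃/n₂) = 1.4490 × 1.4458 = 2.0950.
θ_B(1→3) = arctan(2.0950) = 64.48°.

θ_B ≈ 64.48°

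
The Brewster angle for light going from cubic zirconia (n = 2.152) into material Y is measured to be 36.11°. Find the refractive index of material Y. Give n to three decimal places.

Full polarization of the reflected beam means tan θ_B = n₂/n₁, where n₁ is the incident medium (cubic zirconia).
n₂ = n₁ tan θ_B = 2.152 × tan 36.11° = 1.570.

n ≈ 1.570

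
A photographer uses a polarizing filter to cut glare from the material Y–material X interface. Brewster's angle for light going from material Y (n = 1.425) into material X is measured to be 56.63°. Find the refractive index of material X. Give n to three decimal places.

n ≈ 2.164

At Brewster's angle, tan θ_B = n₂/n₁ with n₁ on the incident side (material Y) and n₂ on the transmitted side (material X).
n₂ = n₁ tan θ_B = 1.425 × tan 56.63° = 2.164.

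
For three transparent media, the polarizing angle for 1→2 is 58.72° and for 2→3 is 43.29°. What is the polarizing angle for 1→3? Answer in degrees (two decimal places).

θ_B ≈ 57.18°

Each Brewster angle gives a ratio: n₂/n₁ = tan 58.72° = 1.6460, n₃/n₂ = tan 43.29° = 0.9420.
n₃/n₁ = 1.5506. Then tan θ_B(1→3) = n₃/n₁, so θ_B(1→3) = arctan(1.5506) = 57.18°.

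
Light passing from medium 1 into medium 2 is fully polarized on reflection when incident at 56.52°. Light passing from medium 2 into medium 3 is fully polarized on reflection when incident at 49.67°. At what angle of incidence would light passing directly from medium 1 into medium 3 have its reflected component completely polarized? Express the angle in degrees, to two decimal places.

tan θ_B(1→2) = n₂/n₁ = tan 56.52° = 1.5120.
tan θ_B(2→3) = n₃/n₂ = tan 49.67° = 1.1779.
n₃/n₁ = 1.7810. Then tan θ_B(1→3) = n₃/n₁, so θ_B(1→3) = arctan(1.7810) = 60.69°.

θ_B ≈ 60.69°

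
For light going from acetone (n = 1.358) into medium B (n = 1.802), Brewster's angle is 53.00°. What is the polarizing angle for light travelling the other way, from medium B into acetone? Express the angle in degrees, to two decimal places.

The two Brewster angles are complementary: θ_B' = 90° − θ_B = 90° − 53.00° = 37.00°.

θ_B' ≈ 37.00°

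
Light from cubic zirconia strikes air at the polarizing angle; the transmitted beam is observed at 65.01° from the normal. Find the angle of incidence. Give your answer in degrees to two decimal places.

Since the reflected and refracted rays are at right angles at the polarizing angle, θ_B + θ_t = 90°.
θ_B = 90° − 65.01° = 24.99°.

θ_B ≈ 24.99°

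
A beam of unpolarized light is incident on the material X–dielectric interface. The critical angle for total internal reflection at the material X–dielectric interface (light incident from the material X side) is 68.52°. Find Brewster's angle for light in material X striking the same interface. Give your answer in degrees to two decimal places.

θ_B ≈ 42.94°

At the critical angle sin θ_c = n₂/n₁, giving n₂/n₁ = sin 68.52° = 0.9305.
Then tan θ_B = n₂/n₁ = 0.9305, so θ_B = arctan 0.9305 = 42.94°.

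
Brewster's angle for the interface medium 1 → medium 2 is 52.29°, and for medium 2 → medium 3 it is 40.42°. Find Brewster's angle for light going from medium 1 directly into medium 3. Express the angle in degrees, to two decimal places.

θ_B ≈ 47.77°

n₂/n₁ = tan 52.29° = 1.2934 and n₃/n₂ = tan 40.42° = 0.8517.
Multiplying, n₃/n₁ = 1.2934 × 0.8517 = 1.1015, and θ_B(1→3) = arctan 1.1015 = 47.77°.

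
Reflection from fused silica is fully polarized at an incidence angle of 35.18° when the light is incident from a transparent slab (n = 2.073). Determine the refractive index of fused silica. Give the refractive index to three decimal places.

n ≈ 1.461

Brewster's law: tan θ_B = n₂/n₁ (light incident in a transparent slab, refracted into fused silica).
n₂ = n₁ tan θ_B = 2.073 × tan 35.18° = 1.461.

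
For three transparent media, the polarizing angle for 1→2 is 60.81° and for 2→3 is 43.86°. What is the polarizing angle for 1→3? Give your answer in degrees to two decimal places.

θ_B ≈ 59.83°

Each Brewster angle gives a ratio: n₂/n₁ = tan 60.81° = 1.7900, n₃/n₂ = tan 43.86° = 0.9610.
Multiplying, n₃/n₁ = 1.7900 × 0.9610 = 1.7202, and θ_B(1→3) = arctan 1.7202 = 59.83°.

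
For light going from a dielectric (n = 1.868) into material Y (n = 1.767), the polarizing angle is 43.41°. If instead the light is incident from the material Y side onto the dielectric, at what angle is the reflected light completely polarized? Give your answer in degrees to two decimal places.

θ_B' ≈ 46.59°

The two Brewster angles are complementary: θ_B' = 90° − θ_B = 90° − 43.41° = 46.59°.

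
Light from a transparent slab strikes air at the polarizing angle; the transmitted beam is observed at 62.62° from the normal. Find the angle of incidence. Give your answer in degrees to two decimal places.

θ_B ≈ 27.38°

Brewster's condition makes the reflected and refracted beams perpendicular: θ_B + θ_t = 90°.
θ_B = 90° − 62.62° = 27.38°.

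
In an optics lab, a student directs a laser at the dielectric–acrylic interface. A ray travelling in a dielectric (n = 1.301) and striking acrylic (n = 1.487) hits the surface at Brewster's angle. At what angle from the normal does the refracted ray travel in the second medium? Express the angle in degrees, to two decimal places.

First find Brewster's angle: tan θ_B = 1.487/1.301 = 1.1430, giving θ_B = 48.82°.
At Brewster's angle the reflected and refracted rays are perpendicular, so θ_t = 90° − θ_B = 90° − 48.82° = 41.18°.

θ_t ≈ 41.18°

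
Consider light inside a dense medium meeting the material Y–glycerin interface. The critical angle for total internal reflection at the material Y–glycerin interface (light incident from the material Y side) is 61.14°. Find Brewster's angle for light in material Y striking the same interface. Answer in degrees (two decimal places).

θ_B ≈ 41.21°

n₂/n₁ = sin θ_c = sin 61.14° = 0.8758.
tan θ_B equals the same ratio, so θ_B = arctan(0.8758) = 41.21°.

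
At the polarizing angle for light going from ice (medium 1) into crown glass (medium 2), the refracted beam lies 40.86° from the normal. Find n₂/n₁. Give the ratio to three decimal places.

n₂/n₁ ≈ 1.156

θ_B + θ_t = 90°, so θ_B = 90° − 40.86° = 49.14°.
Then n₂/n₁ = tan θ_B = tan 49.14° = 1.156.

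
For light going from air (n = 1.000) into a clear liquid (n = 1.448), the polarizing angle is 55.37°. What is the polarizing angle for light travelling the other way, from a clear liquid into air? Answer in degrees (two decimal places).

Reversing the direction swaps n₁ and n₂, so tan θ_B' = 1/tan θ_B and θ_B' = 90° − θ_B.
Hence θ_B' = 90° − 55.37° = 34.63°.

θ_B' ≈ 34.63°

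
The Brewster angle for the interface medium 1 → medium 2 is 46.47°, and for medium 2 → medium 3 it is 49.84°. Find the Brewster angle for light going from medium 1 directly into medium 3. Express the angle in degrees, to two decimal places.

Each Brewster angle gives a ratio: n₂/n₁ = tan 46.47° = 1.0527, n₃/n₂ = tan 49.84° = 1.1850.
Multiplying, n₃/n₁ = 1.0527 × 1.1850 = 1.2474, and θ_B(1→3) = arctan 1.2474 = 51.28°.

θ_B ≈ 51.28°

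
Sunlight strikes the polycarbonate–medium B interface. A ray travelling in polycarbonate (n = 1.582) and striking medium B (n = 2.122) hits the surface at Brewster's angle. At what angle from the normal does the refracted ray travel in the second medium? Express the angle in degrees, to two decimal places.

First find Brewster's angle: tan θ_B = 2.122/1.582 = 1.3413, giving θ_B = 53.29°.
At Brewster's angle the reflected and refracted rays are perpendicular, so θ_t = 90° − θ_B = 90° − 53.29° = 36.71°.

θ_t ≈ 36.71°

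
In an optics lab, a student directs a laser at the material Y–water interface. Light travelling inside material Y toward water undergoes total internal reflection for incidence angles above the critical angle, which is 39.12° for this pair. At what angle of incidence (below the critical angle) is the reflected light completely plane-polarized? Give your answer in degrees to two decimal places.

n₂/n₁ = sin θ_c = sin 39.12° = 0.6309.
tan θ_B equals the same ratio, so θ_B = arctan(0.6309) = 32.25°.

θ_B ≈ 32.25°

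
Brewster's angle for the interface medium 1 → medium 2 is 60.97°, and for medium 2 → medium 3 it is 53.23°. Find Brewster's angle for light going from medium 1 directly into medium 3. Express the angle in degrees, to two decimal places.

tan θ_B(1→2) = n₂/n₁ = tan 60.97° = 1.8018.
tan θ_B(2→3) = n₃/n₂ = tan 53.23° = 1.3382.
So n₃/n₁ = (n₂/n₁)(n₃/n₂) = 1.8018 × 1.3382 = 2.4112.
θ_B(1→3) = arctan(2.4112) = 67.47°.

θ_B ≈ 67.47°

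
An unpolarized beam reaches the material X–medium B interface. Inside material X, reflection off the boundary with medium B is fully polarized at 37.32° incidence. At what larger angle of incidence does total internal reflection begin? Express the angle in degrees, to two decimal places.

n₂/n₁ = tan 37.32° = 0.7623; the critical angle satisfies sin θ_c = n₂/n₁.
θ_c = arcsin(0.7623) = 49.67°.

θ_c ≈ 49.67°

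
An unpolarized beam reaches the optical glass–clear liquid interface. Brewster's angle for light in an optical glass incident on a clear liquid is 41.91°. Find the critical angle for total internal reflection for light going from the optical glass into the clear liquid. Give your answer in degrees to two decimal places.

θ_c ≈ 63.84°

n₂/n₁ = tan 41.91° = 0.8976; the critical angle satisfies sin θ_c = n₂/n₁.
θ_c = arcsin(0.8976) = 63.84°.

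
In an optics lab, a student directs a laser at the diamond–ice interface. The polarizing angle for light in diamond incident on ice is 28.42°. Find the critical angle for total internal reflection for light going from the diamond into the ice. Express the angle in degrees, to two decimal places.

From Brewster, n₂/n₁ = tan θ_B = tan 28.42° = 0.5411.
Then sin θ_c = n₂/n₁ = 0.5411, so θ_c = arcsin 0.5411 = 32.76°.

θ_c ≈ 32.76°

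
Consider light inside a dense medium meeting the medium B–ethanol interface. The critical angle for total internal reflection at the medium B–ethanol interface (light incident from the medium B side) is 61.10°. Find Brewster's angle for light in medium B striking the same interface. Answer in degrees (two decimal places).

sin θ_c = n₂/n₁, so n₂/n₁ = sin 61.10° = 0.8755.
Brewster: tan θ_B = n₂/n₁ = 0.8755.
θ_B = arctan(0.8755) = 41.20°.

θ_B ≈ 41.20°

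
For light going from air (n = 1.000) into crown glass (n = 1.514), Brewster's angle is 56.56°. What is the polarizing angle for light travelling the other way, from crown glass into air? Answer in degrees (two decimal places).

θ_B' ≈ 33.44°

Reversing the direction swaps n₁ and n₂, so tan θ_B' = 1/tan θ_B and θ_B' = 90° − θ_B.
Hence θ_B' = 90° − 56.56° = 33.44°.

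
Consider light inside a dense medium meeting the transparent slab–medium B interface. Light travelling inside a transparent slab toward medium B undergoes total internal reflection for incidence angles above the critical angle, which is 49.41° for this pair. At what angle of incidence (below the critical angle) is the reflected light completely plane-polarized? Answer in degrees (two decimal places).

sin θ_c = n₂/n₁, so n₂/n₁ = sin 49.41° = 0.7594.
Brewster: tan θ_B = n₂/n₁ = 0.7594.
θ_B = arctan(0.7594) = 37.21°.

θ_B ≈ 37.21°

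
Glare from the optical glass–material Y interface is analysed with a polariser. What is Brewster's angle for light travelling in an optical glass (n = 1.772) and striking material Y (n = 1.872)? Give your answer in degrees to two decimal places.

θ_B ≈ 46.57°

Here n₂/n₁ = 1.872/1.772 = 1.0564, and Brewster's law gives tan θ_B = n₂/n₁.
θ_B = arctan(1.0564) = 46.57°.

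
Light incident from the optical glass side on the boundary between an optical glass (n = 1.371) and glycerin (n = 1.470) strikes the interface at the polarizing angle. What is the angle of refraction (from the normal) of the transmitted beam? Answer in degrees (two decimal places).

θ_t ≈ 43.00°

tan θ_B = n₂/n₁ = 1.470/1.371 = 1.0722, so θ_B = 47.00°.
Since θ_B + θ_t = 90° at Brewster incidence, θ_t = 90° − 47.00° = 43.00°.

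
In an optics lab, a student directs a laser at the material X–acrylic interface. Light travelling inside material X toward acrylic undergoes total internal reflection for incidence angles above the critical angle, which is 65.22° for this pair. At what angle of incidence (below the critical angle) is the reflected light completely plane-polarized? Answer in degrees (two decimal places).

n₂/n₁ = sin θ_c = sin 65.22° = 0.9079.
tan θ_B equals the same ratio, so θ_B = arctan(0.9079) = 42.24°.

θ_B ≈ 42.24°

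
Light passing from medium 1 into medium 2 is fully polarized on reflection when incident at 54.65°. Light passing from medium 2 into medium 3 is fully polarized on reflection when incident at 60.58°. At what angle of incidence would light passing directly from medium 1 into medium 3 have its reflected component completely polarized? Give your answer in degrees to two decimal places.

tan θ_B(1→2) = n₂/n₁ = tan 54.65° = 1.4097.
tan θ_B(2→3) = n₃/n₂ = tan 60.58° = 1.7733.
n₃/n₁ = 2.4998. Then tan θ_B(1→3) = n₃/n₁, so θ_B(1→3) = arctan(2.4998) = 68.20°.

θ_B ≈ 68.20°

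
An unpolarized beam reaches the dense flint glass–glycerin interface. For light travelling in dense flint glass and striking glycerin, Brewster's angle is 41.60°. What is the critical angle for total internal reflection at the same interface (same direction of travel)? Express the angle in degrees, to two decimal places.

θ_c ≈ 62.60°

From Brewster, n₂/n₁ = tan θ_B = tan 41.60° = 0.8878.
Then sin θ_c = n₂/n₁ = 0.8878, so θ_c = arcsin 0.8878 = 62.60°.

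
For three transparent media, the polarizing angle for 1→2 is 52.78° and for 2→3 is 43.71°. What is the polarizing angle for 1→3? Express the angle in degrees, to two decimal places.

Each Brewster angle gives a ratio: n₂/n₁ = tan 52.78° = 1.3165, n₃/n₂ = tan 43.71° = 0.9560.
Multiplying, n₃/n₁ = 1.3165 × 0.9560 = 1.2585, and θ_B(1→3) = arctan 1.2585 = 51.53°.

θ_B ≈ 51.53°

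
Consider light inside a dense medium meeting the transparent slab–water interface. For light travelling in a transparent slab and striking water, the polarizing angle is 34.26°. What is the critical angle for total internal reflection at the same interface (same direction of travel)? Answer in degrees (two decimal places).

n₂/n₁ = tan 34.26° = 0.6811; the critical angle satisfies sin θ_c = n₂/n₁.
θ_c = arcsin(0.6811) = 42.93°.

θ_c ≈ 42.93°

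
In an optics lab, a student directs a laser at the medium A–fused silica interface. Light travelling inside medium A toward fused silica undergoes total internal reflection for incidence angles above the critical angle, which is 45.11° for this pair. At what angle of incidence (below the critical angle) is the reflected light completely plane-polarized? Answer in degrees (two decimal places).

θ_B ≈ 35.32°

At the critical angle sin θ_c = n₂/n₁, giving n₂/n₁ = sin 45.11° = 0.7085.
Then tan θ_B = n₂/n₁ = 0.7085, so θ_B = arctan 0.7085 = 35.32°.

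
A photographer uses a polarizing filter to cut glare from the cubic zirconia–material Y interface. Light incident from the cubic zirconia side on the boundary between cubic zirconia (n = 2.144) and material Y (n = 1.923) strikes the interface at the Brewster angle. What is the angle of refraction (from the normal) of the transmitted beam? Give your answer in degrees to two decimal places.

θ_t ≈ 48.11°

tan θ_B = n₂/n₁ = 1.923/2.144 = 0.8969, so θ_B = 41.89°.
Since θ_B + θ_t = 90° at Brewster incidence, θ_t = 90° − 41.89° = 48.11°.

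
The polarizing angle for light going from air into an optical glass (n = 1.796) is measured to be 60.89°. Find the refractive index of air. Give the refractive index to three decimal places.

At the polarizing angle, tan θ_B = n₂/n₁ with n₁ on the incident side (air) and n₂ on the transmitted side (an optical glass).
n₁ = n₂ / tan θ_B = 1.796 / tan 60.89° = 1.000.

n ≈ 1.000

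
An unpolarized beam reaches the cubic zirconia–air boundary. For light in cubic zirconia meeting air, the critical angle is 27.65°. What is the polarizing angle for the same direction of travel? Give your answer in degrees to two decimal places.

n₂/n₁ = sin θ_c = sin 27.65° = 0.4641.
tan θ_B equals the same ratio, so θ_B = arctan(0.4641) = 24.89°.

θ_B ≈ 24.89°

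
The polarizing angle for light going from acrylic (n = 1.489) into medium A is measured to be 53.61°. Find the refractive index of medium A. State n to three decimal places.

Brewster's law: tan θ_B = n₂/n₁ (light incident in acrylic, refracted into medium A).
n₂ = n₁ tan θ_B = 1.489 × tan 53.61° = 2.020.

n ≈ 2.020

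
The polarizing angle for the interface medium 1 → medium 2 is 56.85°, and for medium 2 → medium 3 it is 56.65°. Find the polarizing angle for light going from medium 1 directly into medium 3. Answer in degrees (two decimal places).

θ_B ≈ 66.74°

n₂/n₁ = tan 56.85° = 1.5311 and n₃/n₂ = tan 56.65° = 1.5195.
So n₃/n₁ = (n₂/n₁)(n₃/n₂) = 1.5311 × 1.5195 = 2.3264.
θ_B(1→3) = arctan(2.3264) = 66.74°.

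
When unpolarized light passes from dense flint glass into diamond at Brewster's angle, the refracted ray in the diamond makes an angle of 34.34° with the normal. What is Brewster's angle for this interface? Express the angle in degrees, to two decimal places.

At Brewster's angle the reflected and refracted rays are perpendicular, so θ_B + θ_t = 90°.
So θ_B = 90° − θ_t = 90° − 34.34° = 55.66°.

θ_B ≈ 55.66°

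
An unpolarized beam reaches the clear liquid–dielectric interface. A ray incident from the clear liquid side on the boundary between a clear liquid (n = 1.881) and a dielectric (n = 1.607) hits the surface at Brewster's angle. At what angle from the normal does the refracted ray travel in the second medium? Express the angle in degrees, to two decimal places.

θ_t ≈ 49.49°

θ_B = arctan(n₂/n₁) = arctan(1.607/1.881) = 40.51°.
The refracted ray is perpendicular to the reflected ray, so θ_t = 90° − θ_B = 49.49°.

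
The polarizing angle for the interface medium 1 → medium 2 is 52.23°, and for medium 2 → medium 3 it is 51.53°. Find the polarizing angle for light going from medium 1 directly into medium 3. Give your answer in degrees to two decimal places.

θ_B ≈ 58.38°

tan θ_B(1→2) = n₂/n₁ = tan 52.23° = 1.2906.
tan θ_B(2→3) = n₃/n₂ = tan 51.53° = 1.2585.
Multiplying, n₃/n₁ = 1.2906 × 1.2585 = 1.6242, and θ_B(1→3) = arctan 1.6242 = 58.38°.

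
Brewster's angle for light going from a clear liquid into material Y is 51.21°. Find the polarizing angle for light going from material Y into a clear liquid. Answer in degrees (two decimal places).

θ_B' ≈ 38.79°

Reversing the direction swaps n₁ and n₂, so tan θ_B' = 1/tan θ_B and θ_B' = 90° − θ_B.
Hence θ_B' = 90° − 51.21° = 38.79°.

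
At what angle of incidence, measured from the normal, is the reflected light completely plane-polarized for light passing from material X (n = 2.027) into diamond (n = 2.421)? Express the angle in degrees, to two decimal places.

θ_B ≈ 50.06°

tan θ_B = n₂/n₁ = 2.421/2.027 = 1.1944. Taking the arctangent, θ_B = 50.06°.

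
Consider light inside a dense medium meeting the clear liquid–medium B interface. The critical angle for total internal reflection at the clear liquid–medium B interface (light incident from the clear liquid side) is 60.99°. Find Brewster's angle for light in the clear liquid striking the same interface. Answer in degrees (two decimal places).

At the critical angle sin θ_c = n₂/n₁, giving n₂/n₁ = sin 60.99° = 0.8745.
Then tan θ_B = n₂/n₁ = 0.8745, so θ_B = arctan 0.8745 = 41.17°.

θ_B ≈ 41.17°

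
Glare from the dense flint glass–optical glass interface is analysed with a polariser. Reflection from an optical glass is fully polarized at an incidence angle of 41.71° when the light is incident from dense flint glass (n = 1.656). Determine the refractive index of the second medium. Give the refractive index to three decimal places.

n ≈ 1.476

Brewster's law: tan θ_B = n₂/n₁ (light incident in dense flint glass, refracted into an optical glass).
n₂ = n₁ tan θ_B = 1.656 × tan 41.71° = 1.476.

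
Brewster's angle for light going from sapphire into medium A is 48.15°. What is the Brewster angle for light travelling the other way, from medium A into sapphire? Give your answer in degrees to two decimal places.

The two Brewster angles are complementary: θ_B' = 90° − θ_B = 90° − 48.15° = 41.85°.

θ_B' ≈ 41.85°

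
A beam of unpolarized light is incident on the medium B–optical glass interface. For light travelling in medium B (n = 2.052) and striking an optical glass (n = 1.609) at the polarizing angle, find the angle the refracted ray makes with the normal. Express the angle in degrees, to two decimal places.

First find Brewster's angle: tan θ_B = 1.609/2.052 = 0.7841, giving θ_B = 38.10°.
The refracted ray is perpendicular to the reflected ray, so θ_t = 90° − θ_B = 51.90°.

θ_t ≈ 51.90°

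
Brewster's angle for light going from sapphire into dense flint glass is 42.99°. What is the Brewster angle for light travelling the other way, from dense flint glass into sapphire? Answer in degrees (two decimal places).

θ_B' ≈ 47.01°

The two Brewster angles are complementary: θ_B' = 90° − θ_B = 90° − 42.99° = 47.01°.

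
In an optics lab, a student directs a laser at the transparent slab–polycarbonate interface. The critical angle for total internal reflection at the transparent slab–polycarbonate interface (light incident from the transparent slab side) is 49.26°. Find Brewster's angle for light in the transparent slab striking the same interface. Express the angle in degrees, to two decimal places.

θ_B ≈ 37.15°

At the critical angle sin θ_c = n₂/n₁, giving n₂/n₁ = sin 49.26° = 0.7577.
Then tan θ_B = n₂/n₁ = 0.7577, so θ_B = arctan 0.7577 = 37.15°.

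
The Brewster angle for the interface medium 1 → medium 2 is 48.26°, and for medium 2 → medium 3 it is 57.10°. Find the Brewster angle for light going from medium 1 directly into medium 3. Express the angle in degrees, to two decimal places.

θ_B ≈ 60.01°

Each Brewster angle gives a ratio: n₂/n₁ = tan 48.26° = 1.1208, n₃/n₂ = tan 57.10° = 1.5458.
So n₃/n₁ = (n₂/n₁)(n₃/n₂) = 1.1208 × 1.5458 = 1.7325.
θ_B(1→3) = arctan(1.7325) = 60.01°.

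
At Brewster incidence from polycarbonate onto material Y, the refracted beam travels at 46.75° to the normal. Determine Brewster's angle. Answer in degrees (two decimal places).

θ_B ≈ 43.25°

Since the reflected and refracted rays are at right angles at the polarizing angle, θ_B + θ_t = 90°.
θ_B = 90° − 46.75° = 43.25°.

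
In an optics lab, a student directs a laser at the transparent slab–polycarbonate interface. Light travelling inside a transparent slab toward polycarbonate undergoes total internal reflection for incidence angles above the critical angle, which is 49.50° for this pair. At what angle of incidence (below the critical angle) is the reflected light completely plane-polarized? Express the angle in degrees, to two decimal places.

At the critical angle sin θ_c = n₂/n₁, giving n₂/n₁ = sin 49.50° = 0.7604.
Then tan θ_B = n₂/n₁ = 0.7604, so θ_B = arctan 0.7604 = 37.25°.

θ_B ≈ 37.25°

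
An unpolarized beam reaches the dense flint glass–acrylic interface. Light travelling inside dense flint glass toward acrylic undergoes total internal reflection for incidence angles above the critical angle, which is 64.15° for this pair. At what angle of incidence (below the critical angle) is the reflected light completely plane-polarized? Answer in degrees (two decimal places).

n₂/n₁ = sin θ_c = sin 64.15° = 0.8999.
tan θ_B equals the same ratio, so θ_B = arctan(0.8999) = 41.99°.

θ_B ≈ 41.99°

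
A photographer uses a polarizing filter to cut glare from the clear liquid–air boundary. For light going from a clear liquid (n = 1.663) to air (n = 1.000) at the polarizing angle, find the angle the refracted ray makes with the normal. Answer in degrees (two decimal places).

θ_B = arctan(n₂/n₁) = arctan(1.000/1.663) = 31.02°.
At Brewster's angle the reflected and refracted rays are perpendicular, so θ_t = 90° − θ_B = 90° − 31.02° = 58.98°.

θ_t ≈ 58.98°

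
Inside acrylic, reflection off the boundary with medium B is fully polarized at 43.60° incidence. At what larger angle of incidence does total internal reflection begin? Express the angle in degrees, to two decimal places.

From Brewster, n₂/n₁ = tan θ_B = tan 43.60° = 0.9523.
Then sin θ_c = n₂/n₁ = 0.9523, so θ_c = arcsin 0.9523 = 72.23°.

θ_c ≈ 72.23°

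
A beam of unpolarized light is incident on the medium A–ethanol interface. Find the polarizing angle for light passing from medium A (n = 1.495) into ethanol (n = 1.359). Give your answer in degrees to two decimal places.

Brewster's condition: tan θ_B = n₂/n₁ = 1.359/1.495 = 0.9090.
θ_B = arctan(0.9090) = 42.27°.

θ_B ≈ 42.27°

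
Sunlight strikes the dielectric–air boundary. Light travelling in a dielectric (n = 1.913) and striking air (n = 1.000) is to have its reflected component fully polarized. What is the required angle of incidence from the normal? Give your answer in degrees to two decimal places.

At Brewster's angle the reflected and refracted rays are perpendicular, which with Snell's law gives tan θ_B = n₂/n₁.
Here n₂/n₁ = 1.000/1.913 = 0.5227, and Brewster's law gives tan θ_B = n₂/n₁.
So θ_B = arctan 0.5227 = 27.60°.

θ_B ≈ 27.60°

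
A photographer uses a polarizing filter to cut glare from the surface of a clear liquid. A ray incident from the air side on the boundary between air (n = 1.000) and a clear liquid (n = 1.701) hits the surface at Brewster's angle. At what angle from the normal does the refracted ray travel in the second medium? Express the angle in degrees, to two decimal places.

θ_t ≈ 30.45°

tan θ_B = n₂/n₁ = 1.701/1.000 = 1.7010, so θ_B = 59.55°.
The refracted ray is perpendicular to the reflected ray, so θ_t = 90° − θ_B = 30.45°.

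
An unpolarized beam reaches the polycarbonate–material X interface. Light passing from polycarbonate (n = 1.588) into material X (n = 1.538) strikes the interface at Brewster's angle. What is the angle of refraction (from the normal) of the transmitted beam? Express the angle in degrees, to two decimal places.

First find Brewster's angle: tan θ_B = 1.538/1.588 = 0.9685, giving θ_B = 44.08°.
Since θ_B + θ_t = 90° at Brewster incidence, θ_t = 90° − 44.08° = 45.92°.

θ_t ≈ 45.92°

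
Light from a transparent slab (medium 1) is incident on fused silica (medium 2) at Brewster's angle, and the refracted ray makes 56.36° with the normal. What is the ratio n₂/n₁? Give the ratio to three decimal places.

n₂/n₁ ≈ 0.665

θ_B + θ_t = 90°, so θ_B = 90° − 56.36° = 33.64°.
Then n₂/n₁ = tan θ_B = tan 33.64° = 0.665.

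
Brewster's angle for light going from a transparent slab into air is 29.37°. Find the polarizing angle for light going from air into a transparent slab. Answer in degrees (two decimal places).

The two Brewster angles are complementary: θ_B' = 90° − θ_B = 90° − 29.37° = 60.63°.

θ_B' ≈ 60.63°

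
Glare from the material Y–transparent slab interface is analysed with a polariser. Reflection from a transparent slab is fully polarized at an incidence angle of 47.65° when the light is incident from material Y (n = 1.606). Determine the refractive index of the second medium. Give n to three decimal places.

At Brewster's angle, tan θ_B = n₂/n₁ with n₁ on the incident side (material Y) and n₂ on the transmitted side (a transparent slab).
n₂ = n₁ tan θ_B = 1.606 × tan 47.65° = 1.762.

n ≈ 1.762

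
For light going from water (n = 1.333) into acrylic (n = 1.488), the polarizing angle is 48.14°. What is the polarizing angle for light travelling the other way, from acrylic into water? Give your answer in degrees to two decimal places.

tan θ_B' = n₁/n₂ = 1/tan θ_B, so θ_B' = 90° − θ_B.
θ_B' = 90° − 48.14° = 41.86°.

θ_B' ≈ 41.86°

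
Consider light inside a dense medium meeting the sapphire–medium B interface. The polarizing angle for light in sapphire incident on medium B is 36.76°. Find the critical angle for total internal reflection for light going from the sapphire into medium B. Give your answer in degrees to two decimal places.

θ_c ≈ 48.33°

tan θ_B = n₂/n₁ = tan 36.76° = 0.7470.
Total internal reflection: sin θ_c = n₂/n₁ = 0.7470.
θ_c = arcsin(0.7470) = 48.33°.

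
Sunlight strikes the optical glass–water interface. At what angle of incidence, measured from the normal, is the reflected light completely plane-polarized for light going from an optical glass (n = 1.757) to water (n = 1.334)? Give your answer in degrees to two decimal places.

At Brewster's angle the reflected and refracted rays are perpendicular, which with Snell's law gives tan θ_B = n₂/n₁.
Brewster's condition: tan θ_B = n₂/n₁ = 1.334/1.757 = 0.7592. Taking the arctangent, θ_B = 37.21°.

θ_B ≈ 37.21°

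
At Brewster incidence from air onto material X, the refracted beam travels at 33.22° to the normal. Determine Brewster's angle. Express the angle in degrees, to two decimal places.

At Brewster's angle the reflected and refracted rays are perpendicular, so θ_B + θ_t = 90°.
θ_B = 90° − 33.22° = 56.78°.

θ_B ≈ 56.78°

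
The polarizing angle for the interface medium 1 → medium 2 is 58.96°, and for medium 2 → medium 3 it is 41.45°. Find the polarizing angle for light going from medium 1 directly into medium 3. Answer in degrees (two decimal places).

θ_B ≈ 55.73°

Each Brewster angle gives a ratio: n₂/n₁ = tan 58.96° = 1.6617, n₃/n₂ = tan 41.45° = 0.8832.
Multiplying, n₃/n₁ = 1.6617 × 0.8832 = 1.4675, and θ_B(1→3) = arctan 1.4675 = 55.73°.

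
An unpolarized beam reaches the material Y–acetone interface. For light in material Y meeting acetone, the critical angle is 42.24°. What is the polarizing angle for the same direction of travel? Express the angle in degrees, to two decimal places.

sin θ_c = n₂/n₁, so n₂/n₁ = sin 42.24° = 0.6722.
Brewster: tan θ_B = n₂/n₁ = 0.6722.
θ_B = arctan(0.6722) = 33.91°.

θ_B ≈ 33.91°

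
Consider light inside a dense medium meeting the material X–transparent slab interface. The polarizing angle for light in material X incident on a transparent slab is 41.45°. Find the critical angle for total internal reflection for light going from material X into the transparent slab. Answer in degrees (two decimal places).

θ_c ≈ 62.03°

tan θ_B = n₂/n₁ = tan 41.45° = 0.8832.
Total internal reflection: sin θ_c = n₂/n₁ = 0.8832.
θ_c = arcsin(0.8832) = 62.03°.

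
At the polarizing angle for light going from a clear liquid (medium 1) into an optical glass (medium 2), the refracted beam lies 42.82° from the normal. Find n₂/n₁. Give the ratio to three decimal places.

n₂/n₁ ≈ 1.079

At Brewster incidence θ_B = 90° − θ_t = 90° − 42.82° = 47.18°.
Then n₂/n₁ = tan θ_B = tan 47.18° = 1.079.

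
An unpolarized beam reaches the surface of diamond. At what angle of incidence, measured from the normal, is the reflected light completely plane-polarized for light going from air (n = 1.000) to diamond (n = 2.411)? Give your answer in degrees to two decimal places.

θ_B ≈ 67.47°

Brewster's condition: tan θ_B = n₂/n₁ = 2.411/1.000 = 2.4110.
So θ_B = arctan 2.4110 = 67.47°.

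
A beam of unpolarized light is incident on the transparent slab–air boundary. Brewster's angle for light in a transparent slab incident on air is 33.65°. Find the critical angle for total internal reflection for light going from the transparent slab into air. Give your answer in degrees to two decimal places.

tan θ_B = n₂/n₁ = tan 33.65° = 0.6657.
Total internal reflection: sin θ_c = n₂/n₁ = 0.6657.
θ_c = arcsin(0.6657) = 41.73°.

θ_c ≈ 41.73°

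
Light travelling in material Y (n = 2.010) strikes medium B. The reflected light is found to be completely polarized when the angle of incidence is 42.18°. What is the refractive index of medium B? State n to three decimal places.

Brewster's law: tan θ_B = n₂/n₁ (light incident in material Y, refracted into medium B).
n₂ = n₁ tan θ_B = 2.010 × tan 42.18° = 1.821.

n ≈ 1.821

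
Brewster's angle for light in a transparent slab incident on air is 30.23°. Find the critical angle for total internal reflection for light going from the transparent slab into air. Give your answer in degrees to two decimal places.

θ_c ≈ 35.64°

n₂/n₁ = tan 30.23° = 0.5827; the critical angle satisfies sin θ_c = n₂/n₁.
θ_c = arcsin(0.5827) = 35.64°.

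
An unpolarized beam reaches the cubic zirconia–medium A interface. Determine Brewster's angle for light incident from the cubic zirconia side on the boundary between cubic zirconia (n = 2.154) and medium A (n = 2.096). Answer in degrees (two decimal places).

θ_B ≈ 44.22°

Brewster's condition: tan θ_B = n₂/n₁ = 2.096/2.154 = 0.9731. Taking the arctangent, θ_B = 44.22°.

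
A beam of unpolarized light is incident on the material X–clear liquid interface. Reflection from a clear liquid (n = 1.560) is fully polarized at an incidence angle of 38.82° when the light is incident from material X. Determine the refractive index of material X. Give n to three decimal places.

n ≈ 1.939

At the Brewster angle, tan θ_B = n₂/n₁ with n₁ on the incident side (material X) and n₂ on the transmitted side (a clear liquid).
n₁ = n₂ / tan θ_B = 1.560 / tan 38.82° = 1.939.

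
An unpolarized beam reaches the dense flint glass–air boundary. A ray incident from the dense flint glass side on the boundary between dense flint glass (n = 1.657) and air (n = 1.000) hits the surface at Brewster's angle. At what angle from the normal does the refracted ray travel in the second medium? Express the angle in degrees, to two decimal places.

θ_t ≈ 58.89°

θ_B = arctan(n₂/n₁) = arctan(1.000/1.657) = 31.11°.
Since θ_B + θ_t = 90° at Brewster incidence, θ_t = 90° − 31.11° = 58.89°.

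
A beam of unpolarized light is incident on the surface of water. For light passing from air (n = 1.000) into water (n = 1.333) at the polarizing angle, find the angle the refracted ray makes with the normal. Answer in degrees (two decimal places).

First find Brewster's angle: tan θ_B = 1.333/1.000 = 1.3330, giving θ_B = 53.12°.
The refracted ray is perpendicular to the reflected ray, so θ_t = 90° − θ_B = 36.88°.

θ_t ≈ 36.88°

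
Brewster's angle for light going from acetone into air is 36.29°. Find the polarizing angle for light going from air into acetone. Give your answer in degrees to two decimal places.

θ_B' ≈ 53.71°

The two Brewster angles are complementary: θ_B' = 90° − θ_B = 90° − 36.29° = 53.71°.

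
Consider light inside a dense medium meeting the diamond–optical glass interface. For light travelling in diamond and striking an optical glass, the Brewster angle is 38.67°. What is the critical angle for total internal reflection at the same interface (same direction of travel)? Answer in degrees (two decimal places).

tan θ_B = n₂/n₁ = tan 38.67° = 0.8003.
Total internal reflection: sin θ_c = n₂/n₁ = 0.8003.
θ_c = arcsin(0.8003) = 53.16°.

θ_c ≈ 53.16°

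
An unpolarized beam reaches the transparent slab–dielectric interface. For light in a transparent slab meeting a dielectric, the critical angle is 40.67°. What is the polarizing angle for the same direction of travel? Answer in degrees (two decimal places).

θ_B ≈ 33.09°

n₂/n₁ = sin θ_c = sin 40.67° = 0.6517.
tan θ_B equals the same ratio, so θ_B = arctan(0.6517) = 33.09°.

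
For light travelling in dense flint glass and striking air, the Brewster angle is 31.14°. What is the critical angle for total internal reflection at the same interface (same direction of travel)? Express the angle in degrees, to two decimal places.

θ_c ≈ 37.17°

n₂/n₁ = tan 31.14° = 0.6042; the critical angle satisfies sin θ_c = n₂/n₁.
θ_c = arcsin(0.6042) = 37.17°.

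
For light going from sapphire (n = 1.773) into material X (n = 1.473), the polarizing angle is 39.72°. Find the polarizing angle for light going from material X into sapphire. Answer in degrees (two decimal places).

θ_B' ≈ 50.28°

Reversing the direction swaps n₁ and n₂, so tan θ_B' = 1/tan θ_B and θ_B' = 90° − θ_B.
Hence θ_B' = 90° − 39.72° = 50.28°.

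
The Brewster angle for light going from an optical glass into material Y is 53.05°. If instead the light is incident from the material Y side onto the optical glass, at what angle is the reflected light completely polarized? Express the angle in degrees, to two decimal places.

Reversing the direction swaps n₁ and n₂, so tan θ_B' = 1/tan θ_B and θ_B' = 90° − θ_B.
Hence θ_B' = 90° − 53.05° = 36.95°.

θ_B' ≈ 36.95°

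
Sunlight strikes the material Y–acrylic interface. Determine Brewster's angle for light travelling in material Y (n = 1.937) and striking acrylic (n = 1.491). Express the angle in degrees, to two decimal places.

θ_B ≈ 37.59°

tan θ_B = n₂/n₁ = 1.491/1.937 = 0.7697.
So θ_B = arctan 0.7697 = 37.59°.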